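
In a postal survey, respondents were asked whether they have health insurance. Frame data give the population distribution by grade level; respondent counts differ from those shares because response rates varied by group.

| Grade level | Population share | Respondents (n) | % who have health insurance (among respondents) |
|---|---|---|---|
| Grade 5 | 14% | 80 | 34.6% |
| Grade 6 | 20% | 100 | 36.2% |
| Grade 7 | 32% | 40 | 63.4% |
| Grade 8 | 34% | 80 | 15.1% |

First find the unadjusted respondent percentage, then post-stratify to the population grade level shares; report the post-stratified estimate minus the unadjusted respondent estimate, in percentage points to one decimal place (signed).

+3.7 percentage points

Naive respondent-only estimate (weights = respondent counts):
  (80/300)×34.6 + (100/300)×36.2 + (40/300)×63.4 + (80/300)×15.1 = 33.7733%
Reweighting by population grade level shares:
  0.14×34.6 + 0.2×36.2 + 0.32×63.4 + 0.34×15.1 = 37.506%
Difference = 37.506 − 33.7733 = 3.7327 pp.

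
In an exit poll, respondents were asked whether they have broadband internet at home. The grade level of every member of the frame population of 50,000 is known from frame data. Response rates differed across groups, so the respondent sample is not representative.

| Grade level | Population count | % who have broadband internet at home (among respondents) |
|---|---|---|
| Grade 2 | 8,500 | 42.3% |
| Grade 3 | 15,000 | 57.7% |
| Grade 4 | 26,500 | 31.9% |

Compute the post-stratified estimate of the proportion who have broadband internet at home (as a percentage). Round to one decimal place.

41.4%

Reweight to the known grade level distribution:
  Grade 2: (8,500/50,000) × 42.3 = 7.191
  Grade 3: (15,000/50,000) × 57.7 = 17.31
  Grade 4: (26,500/50,000) × 31.9 = 16.907
Post-stratified estimate = 41.408 → 41.4%.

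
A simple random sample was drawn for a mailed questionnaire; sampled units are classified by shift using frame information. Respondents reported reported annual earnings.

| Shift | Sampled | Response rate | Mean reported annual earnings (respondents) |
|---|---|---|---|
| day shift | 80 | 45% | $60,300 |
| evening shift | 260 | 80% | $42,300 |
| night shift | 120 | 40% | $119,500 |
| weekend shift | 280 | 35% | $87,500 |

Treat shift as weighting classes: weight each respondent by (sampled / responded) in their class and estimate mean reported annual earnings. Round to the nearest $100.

Weighting each respondent by the inverse class response rate inflates each class back to its sampled size, so the class weight is n_sampled:
  day shift: 80 × 60,300 = 4,824,000
  evening shift: 260 × 42,300 = 10,998,000
  night shift: 120 × 119,500 = 14,340,000
  weekend shift: 280 × 87,500 = 24,500,000
Adjusted estimate = 54,662,000 / 740 = 73867.6 → $73,900.

$73,900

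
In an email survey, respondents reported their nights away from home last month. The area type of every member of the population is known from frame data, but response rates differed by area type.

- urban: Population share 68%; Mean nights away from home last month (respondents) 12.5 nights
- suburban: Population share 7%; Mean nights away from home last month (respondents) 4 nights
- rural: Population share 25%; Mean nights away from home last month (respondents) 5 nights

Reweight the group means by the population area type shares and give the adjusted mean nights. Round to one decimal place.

10.0

Weight each group's respondent value by its population share:
  urban: 0.68 × 12.5 = 8.5
  suburban: 0.07 × 4 = 0.28
  rural: 0.25 × 5 = 1.25
Post-stratified estimate = 10.03 → 10.0.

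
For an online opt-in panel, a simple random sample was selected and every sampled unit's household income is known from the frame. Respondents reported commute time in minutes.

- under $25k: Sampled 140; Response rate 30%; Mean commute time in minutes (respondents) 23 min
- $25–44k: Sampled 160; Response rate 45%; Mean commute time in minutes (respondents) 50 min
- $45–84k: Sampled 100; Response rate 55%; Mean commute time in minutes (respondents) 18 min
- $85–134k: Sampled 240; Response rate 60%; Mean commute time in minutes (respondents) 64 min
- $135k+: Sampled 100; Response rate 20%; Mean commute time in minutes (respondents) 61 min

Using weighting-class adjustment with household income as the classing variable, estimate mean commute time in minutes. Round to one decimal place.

Each respondent's weight = sampled/responded in their class; summing within a class gives n_sampled, so:
  under $25k: 140 × 23 = 3220
  $25–44k: 160 × 50 = 8000
  $45–84k: 100 × 18 = 1800
  $85–134k: 240 × 64 = 15,360
  $135k+: 100 × 61 = 6100
Adjusted estimate = 34,480 / 740 = 46.5946 → 46.6.

46.6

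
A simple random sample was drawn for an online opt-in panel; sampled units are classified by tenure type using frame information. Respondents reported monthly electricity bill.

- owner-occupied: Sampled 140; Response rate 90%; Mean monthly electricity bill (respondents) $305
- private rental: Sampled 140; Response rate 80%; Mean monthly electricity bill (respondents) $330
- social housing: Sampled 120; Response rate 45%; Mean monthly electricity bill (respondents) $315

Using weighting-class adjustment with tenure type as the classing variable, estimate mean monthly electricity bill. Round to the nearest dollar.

Weighting each respondent by the inverse class response rate inflates each class back to its sampled size, so the class weight is n_sampled:
  owner-occupied: 140 × 305 = 42,700
  private rental: 140 × 330 = 46,200
  social housing: 120 × 315 = 37,800
Adjusted estimate = 126,700 / 400 = 316.75 → $317.

$317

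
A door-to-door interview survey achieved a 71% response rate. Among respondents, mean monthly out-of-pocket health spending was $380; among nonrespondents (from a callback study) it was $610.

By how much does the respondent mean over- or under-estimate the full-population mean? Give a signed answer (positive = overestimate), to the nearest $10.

-$70

Nonresponse fraction = 1 − 0.71 = 0.29.
Bias = (nonresponse fraction) × (respondent mean − nonrespondent mean)
     = 0.29 × (380 − 610) = 0.29 × -230 = -66.7.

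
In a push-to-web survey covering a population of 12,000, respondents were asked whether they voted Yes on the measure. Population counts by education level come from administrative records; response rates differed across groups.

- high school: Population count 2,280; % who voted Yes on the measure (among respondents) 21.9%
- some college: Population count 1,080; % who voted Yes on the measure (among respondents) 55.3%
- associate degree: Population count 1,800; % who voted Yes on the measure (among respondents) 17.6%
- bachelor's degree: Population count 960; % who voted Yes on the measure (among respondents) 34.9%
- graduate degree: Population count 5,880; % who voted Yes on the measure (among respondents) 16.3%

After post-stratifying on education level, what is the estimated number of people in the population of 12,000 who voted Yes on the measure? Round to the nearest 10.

Each cell contributes its population count × the respondent rate:
  high school: 2,280 × 21.9% = 499.32
  some college: 1,080 × 55.3% = 597.24
  associate degree: 1,800 × 17.6% = 316.8
  bachelor's degree: 960 × 34.9% = 335.04
  graduate degree: 5,880 × 16.3% = 958.44
Estimated total = 2706.84 → 2,710.

2,710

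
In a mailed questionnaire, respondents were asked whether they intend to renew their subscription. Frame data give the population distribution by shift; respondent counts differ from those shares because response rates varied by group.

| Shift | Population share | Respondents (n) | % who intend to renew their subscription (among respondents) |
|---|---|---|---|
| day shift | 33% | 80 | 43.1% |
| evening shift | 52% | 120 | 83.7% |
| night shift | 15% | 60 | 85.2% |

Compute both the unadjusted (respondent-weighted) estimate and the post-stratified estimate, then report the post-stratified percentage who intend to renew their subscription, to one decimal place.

70.5%

Without adjustment, the pooled respondent share is:
  (80/260)×43.1 + (120/260)×83.7 + (60/260)×85.2 = 71.5538%
Post-stratified estimate weights by population shares:
  0.33×43.1 + 0.52×83.7 + 0.15×85.2 = 70.527%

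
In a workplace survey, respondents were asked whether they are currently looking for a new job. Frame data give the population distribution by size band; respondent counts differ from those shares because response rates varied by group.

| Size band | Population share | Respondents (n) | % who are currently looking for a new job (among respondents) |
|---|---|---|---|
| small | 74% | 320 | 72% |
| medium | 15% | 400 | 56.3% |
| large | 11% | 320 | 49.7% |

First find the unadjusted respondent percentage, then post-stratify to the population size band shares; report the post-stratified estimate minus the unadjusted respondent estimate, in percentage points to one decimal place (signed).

+8.1 percentage points

Unadjusted (pooled respondent) estimate weights by respondent counts:
  (320/1040)×72 + (400/1040)×56.3 + (320/1040)×49.7 = 59.1%
Reweighting by population size band shares:
  0.74×72 + 0.15×56.3 + 0.11×49.7 = 67.192%
Difference = 67.192 − 59.1 = 8.092 pp.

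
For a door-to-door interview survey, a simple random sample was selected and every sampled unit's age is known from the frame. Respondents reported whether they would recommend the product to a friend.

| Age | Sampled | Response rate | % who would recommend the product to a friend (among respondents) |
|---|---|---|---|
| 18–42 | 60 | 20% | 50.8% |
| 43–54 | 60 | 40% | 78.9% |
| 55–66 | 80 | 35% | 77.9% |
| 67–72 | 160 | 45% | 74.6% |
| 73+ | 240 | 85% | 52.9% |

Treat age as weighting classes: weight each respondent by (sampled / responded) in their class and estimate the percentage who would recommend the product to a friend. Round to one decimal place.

Inverse-response-rate weighting restores each class to its sampled count, so class totals weight by n_sampled:
  18–42: 60 × 50.8 = 3048
  43–54: 60 × 78.9 = 4734
  55–66: 80 × 77.9 = 6232
  67–72: 160 × 74.6 = 11,936
  73+: 240 × 52.9 = 12,696
Adjusted estimate = 38,646 / 600 = 64.41 → 64.4%.

64.4%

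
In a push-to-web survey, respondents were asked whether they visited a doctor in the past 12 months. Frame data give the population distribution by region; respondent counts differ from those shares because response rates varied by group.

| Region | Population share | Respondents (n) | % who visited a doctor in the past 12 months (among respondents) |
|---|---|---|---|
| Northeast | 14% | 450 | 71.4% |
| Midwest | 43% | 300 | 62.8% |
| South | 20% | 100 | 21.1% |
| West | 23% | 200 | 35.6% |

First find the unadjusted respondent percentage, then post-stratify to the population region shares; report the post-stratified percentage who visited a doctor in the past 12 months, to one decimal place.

Without adjustment, the pooled respondent share is:
  (450/1050)×71.4 + (300/1050)×62.8 + (100/1050)×21.1 + (200/1050)×35.6 = 57.3333%
Post-stratifying to population shares instead:
  0.14×71.4 + 0.43×62.8 + 0.2×21.1 + 0.23×35.6 = 49.408%

49.4%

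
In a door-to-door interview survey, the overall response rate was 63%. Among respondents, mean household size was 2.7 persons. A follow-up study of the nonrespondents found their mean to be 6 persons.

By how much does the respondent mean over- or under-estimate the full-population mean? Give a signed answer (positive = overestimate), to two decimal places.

Nonresponse fraction = 1 − 0.63 = 0.37.
Bias = (nonresponse fraction) × (respondent mean − nonrespondent mean)
     = 0.37 × (2.7 − 6) = 0.37 × -3.3 = -1.221.

-1.22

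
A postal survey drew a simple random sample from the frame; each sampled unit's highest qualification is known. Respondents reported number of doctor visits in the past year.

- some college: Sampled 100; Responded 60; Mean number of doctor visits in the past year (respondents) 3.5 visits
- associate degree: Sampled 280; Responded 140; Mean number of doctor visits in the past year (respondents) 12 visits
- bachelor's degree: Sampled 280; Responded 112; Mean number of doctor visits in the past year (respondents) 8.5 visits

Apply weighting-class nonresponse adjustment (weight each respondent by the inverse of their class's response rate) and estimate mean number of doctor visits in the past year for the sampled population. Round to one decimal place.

9.2

Response rates by class: some college 60/100 = 60%, associate degree 140/280 = 50%, bachelor's degree 112/280 = 40%.
Inverse-response-rate weighting restores each class to its sampled count, so class totals weight by n_sampled:
  some college: 100 × 3.5 = 350
  associate degree: 280 × 12 = 3360
  bachelor's degree: 280 × 8.5 = 2380
Adjusted estimate = 6090 / 660 = 9.22727 → 9.2.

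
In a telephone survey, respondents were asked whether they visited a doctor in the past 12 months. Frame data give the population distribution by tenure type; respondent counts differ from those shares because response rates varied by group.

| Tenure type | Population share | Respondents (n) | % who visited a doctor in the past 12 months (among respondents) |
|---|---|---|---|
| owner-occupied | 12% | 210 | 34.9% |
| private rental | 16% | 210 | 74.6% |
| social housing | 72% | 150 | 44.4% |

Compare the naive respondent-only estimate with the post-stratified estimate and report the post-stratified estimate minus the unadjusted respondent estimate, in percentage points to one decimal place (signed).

Naive respondent-only estimate (weights = respondent counts):
  (210/570)×34.9 + (210/570)×74.6 + (150/570)×44.4 = 52.0263%
Post-stratifying to population shares instead:
  0.12×34.9 + 0.16×74.6 + 0.72×44.4 = 48.092%
Difference = 48.092 − 52.0263 = -3.9343 pp.

-3.9 percentage points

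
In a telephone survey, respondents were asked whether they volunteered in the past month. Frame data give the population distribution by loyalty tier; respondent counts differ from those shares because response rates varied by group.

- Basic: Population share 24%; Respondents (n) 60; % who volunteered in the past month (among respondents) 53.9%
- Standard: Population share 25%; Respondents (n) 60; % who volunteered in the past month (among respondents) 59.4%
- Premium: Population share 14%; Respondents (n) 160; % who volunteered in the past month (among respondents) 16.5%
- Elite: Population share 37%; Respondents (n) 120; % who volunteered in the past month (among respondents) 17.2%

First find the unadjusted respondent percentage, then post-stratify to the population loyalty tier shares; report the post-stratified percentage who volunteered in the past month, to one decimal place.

36.5%

Unadjusted (pooled respondent) estimate weights by respondent counts:
  (60/400)×53.9 + (60/400)×59.4 + (160/400)×16.5 + (120/400)×17.2 = 28.755%
Post-stratified estimate weights by population shares:
  0.24×53.9 + 0.25×59.4 + 0.14×16.5 + 0.37×17.2 = 36.46%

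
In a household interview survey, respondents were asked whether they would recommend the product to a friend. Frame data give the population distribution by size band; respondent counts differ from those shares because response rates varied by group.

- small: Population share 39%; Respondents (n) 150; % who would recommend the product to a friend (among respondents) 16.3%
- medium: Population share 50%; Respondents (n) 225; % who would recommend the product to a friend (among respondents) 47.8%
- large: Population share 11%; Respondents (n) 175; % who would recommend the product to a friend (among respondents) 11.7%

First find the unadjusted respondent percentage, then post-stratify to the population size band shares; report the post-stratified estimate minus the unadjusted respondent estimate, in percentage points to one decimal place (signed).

Naive respondent-only estimate (weights = respondent counts):
  (150/550)×16.3 + (225/550)×47.8 + (175/550)×11.7 = 27.7227%
Post-stratified estimate weights by population shares:
  0.39×16.3 + 0.5×47.8 + 0.11×11.7 = 31.544%
Difference = 31.544 − 27.7227 = 3.8213 pp.

+3.8 percentage points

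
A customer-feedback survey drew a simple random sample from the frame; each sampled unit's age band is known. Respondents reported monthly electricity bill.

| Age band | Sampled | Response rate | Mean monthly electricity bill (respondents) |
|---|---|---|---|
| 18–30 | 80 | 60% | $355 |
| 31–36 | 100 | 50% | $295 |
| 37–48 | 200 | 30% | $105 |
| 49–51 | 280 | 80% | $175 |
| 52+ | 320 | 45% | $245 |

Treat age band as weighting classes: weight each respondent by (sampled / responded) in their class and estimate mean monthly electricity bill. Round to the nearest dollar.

$211

Weighting each respondent by the inverse class response rate inflates each class back to its sampled size, so the class weight is n_sampled:
  18–30: 80 × 355 = 28,400
  31–36: 100 × 295 = 29,500
  37–48: 200 × 105 = 21,000
  49–51: 280 × 175 = 49,000
  52+: 320 × 245 = 78,400
Adjusted estimate = 206,300 / 980 = 210.51 → $211.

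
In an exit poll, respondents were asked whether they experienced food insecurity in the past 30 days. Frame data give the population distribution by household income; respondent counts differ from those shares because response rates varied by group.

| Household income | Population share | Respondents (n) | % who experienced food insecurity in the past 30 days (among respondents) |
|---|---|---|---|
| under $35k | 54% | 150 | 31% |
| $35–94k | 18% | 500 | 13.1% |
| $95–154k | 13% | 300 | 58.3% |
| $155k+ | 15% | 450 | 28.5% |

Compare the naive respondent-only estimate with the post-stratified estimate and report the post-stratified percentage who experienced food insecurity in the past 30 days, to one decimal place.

31.0%

Without adjustment, the pooled respondent share is:
  (150/1400)×31 + (500/1400)×13.1 + (300/1400)×58.3 + (450/1400)×28.5 = 29.6536%
Post-stratified estimate weights by population shares:
  0.54×31 + 0.18×13.1 + 0.13×58.3 + 0.15×28.5 = 30.952%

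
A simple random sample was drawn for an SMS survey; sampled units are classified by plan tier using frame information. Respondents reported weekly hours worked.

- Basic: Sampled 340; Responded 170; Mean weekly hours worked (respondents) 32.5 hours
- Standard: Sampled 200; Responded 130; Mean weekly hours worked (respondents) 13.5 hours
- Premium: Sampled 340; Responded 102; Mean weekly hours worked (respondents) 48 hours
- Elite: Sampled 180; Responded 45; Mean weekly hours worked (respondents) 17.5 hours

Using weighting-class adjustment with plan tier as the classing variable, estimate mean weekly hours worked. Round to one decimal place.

31.3

Response rates by class: Basic 170/340 = 50%, Standard 130/200 = 65%, Premium 102/340 = 30%, Elite 45/180 = 25%.
Each respondent's weight = sampled/responded in their class; summing within a class gives n_sampled, so:
  Basic: 340 × 32.5 = 11,050
  Standard: 200 × 13.5 = 2700
  Premium: 340 × 48 = 16,320
  Elite: 180 × 17.5 = 3150
Adjusted estimate = 33,220 / 1,060 = 31.3396 → 31.3.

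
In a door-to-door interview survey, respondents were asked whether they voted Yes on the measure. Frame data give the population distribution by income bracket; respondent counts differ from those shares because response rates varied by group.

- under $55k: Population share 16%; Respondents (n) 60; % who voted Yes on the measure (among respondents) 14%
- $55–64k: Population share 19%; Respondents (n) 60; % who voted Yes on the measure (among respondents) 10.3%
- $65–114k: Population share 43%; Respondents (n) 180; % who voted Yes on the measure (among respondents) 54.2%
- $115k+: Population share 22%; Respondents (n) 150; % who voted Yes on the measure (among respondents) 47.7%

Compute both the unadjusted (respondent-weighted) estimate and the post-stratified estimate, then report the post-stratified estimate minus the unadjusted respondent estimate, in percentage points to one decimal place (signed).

-2.8 percentage points

Unadjusted (pooled respondent) estimate weights by respondent counts:
  (60/450)×14 + (60/450)×10.3 + (180/450)×54.2 + (150/450)×47.7 = 40.82%
Reweighting by population income bracket shares:
  0.16×14 + 0.19×10.3 + 0.43×54.2 + 0.22×47.7 = 37.997%
Difference = 37.997 − 40.82 = -2.823 pp.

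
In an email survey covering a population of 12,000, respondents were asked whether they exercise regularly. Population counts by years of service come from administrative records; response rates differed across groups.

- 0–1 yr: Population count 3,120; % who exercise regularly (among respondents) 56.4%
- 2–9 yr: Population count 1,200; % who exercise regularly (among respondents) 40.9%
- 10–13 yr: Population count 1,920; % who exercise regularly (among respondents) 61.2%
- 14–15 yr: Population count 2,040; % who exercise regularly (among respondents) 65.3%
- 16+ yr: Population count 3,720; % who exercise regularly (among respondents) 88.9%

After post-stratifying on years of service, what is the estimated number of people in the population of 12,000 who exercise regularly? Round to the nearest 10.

8,060

Apply each group's respondent rate to its population count:
  0–1 yr: 3,120 × 56.4% = 1759.68
  2–9 yr: 1,200 × 40.9% = 490.8
  10–13 yr: 1,920 × 61.2% = 1175.04
  14–15 yr: 2,040 × 65.3% = 1332.12
  16+ yr: 3,720 × 88.9% = 3307.08
Estimated total = 8064.72 → 8,060.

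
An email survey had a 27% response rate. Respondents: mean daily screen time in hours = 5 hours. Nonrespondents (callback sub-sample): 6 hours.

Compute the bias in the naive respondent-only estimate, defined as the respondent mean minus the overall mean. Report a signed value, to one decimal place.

-0.7

Nonresponse fraction = 1 − 0.27 = 0.73.
Bias = (nonresponse fraction) × (respondent mean − nonrespondent mean)
     = 0.73 × (5 − 6) = 0.73 × -1 = -0.73.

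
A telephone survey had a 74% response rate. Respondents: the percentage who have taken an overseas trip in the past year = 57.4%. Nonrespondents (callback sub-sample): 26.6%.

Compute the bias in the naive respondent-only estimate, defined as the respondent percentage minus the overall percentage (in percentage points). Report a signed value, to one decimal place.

Nonresponse fraction = 1 − 0.74 = 0.26.
Bias = (nonresponse fraction) × (respondent percentage − nonrespondent percentage)
     = 0.26 × (57.4 − 26.6) = 0.26 × 30.8 = 8.008.

+8.0 percentage points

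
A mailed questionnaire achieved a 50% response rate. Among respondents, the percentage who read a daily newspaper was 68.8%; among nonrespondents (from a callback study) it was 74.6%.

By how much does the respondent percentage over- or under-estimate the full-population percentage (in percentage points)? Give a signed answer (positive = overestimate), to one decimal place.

-2.9 percentage points

Nonresponse fraction = 1 − 0.5 = 0.5.
Bias = (nonresponse fraction) × (respondent percentage − nonrespondent percentage)
     = 0.5 × (68.8 − 74.6) = 0.5 × -5.8 = -2.9.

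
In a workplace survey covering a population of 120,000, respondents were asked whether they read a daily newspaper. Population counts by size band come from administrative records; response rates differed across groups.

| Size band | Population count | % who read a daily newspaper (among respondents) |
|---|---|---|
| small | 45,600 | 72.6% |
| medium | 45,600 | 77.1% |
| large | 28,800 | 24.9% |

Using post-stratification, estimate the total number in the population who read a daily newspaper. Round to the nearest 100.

Each cell contributes its population count × the respondent rate:
  small: 45,600 × 72.6% = 33105.6
  medium: 45,600 × 77.1% = 35157.6
  large: 28,800 × 24.9% = 7171.2
Estimated total = 75434.4 → 75,400.

75,400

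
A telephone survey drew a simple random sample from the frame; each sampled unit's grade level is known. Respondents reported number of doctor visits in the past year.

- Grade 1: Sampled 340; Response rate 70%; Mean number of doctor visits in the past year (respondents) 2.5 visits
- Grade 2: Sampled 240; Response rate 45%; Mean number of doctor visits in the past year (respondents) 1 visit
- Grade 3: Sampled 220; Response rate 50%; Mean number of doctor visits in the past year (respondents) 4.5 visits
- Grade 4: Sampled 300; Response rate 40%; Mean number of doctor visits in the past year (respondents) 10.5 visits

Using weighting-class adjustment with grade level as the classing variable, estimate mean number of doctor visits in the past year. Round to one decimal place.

With weight = n_sampled/n_responded per class, the weighted class total is n_sampled:
  Grade 1: 340 × 2.5 = 850
  Grade 2: 240 × 1 = 240
  Grade 3: 220 × 4.5 = 990
  Grade 4: 300 × 10.5 = 3150
Adjusted estimate = 5230 / 1,100 = 4.75455 → 4.8.

4.8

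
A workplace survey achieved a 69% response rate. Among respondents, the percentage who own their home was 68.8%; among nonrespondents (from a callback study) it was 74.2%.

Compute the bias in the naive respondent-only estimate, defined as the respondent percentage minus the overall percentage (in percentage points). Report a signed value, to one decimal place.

-1.7 percentage points

Nonresponse fraction = 1 − 0.69 = 0.31.
Bias = (nonresponse fraction) × (respondent percentage − nonrespondent percentage)
     = 0.31 × (68.8 − 74.2) = 0.31 × -5.4 = -1.674.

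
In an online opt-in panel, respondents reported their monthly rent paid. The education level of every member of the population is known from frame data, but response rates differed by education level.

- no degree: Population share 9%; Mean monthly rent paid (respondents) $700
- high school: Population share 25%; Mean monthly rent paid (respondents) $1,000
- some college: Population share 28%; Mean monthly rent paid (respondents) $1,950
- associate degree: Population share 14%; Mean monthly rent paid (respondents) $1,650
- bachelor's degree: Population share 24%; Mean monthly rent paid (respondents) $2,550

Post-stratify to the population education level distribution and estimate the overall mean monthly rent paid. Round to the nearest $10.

$1,700

Weight each group's respondent value by its population share:
  no degree: 0.09 × 700 = 63
  high school: 0.25 × 1000 = 250
  some college: 0.28 × 1950 = 546
  associate degree: 0.14 × 1650 = 231
  bachelor's degree: 0.24 × 2550 = 612
Post-stratified estimate = 1702 → $1,700.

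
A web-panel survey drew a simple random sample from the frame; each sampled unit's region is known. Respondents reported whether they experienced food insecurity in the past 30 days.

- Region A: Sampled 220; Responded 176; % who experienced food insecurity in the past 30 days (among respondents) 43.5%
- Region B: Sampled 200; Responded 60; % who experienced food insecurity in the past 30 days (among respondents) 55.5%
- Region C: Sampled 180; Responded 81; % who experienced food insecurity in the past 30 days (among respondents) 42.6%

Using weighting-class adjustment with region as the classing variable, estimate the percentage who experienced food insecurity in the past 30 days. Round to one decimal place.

47.2%

Class response rates: Region A 176/220 = 80%, Region B 60/200 = 30%, Region C 81/180 = 45%.
Inverse-response-rate weighting restores each class to its sampled count, so class totals weight by n_sampled:
  Region A: 220 × 43.5 = 9570
  Region B: 200 × 55.5 = 11,100
  Region C: 180 × 42.6 = 7668
Adjusted estimate = 28,338 / 600 = 47.23 → 47.2%.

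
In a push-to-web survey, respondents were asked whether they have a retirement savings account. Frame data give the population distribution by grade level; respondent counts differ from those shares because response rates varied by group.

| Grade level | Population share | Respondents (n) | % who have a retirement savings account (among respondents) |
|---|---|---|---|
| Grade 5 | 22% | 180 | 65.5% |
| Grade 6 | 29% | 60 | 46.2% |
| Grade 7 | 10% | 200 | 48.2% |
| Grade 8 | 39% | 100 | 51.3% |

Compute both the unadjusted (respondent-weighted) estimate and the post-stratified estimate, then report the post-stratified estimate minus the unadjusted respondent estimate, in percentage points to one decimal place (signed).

-1.7 percentage points

Naive respondent-only estimate (weights = respondent counts):
  (180/540)×65.5 + (60/540)×46.2 + (200/540)×48.2 + (100/540)×51.3 = 54.3185%
Reweighting by population grade level shares:
  0.22×65.5 + 0.29×46.2 + 0.1×48.2 + 0.39×51.3 = 52.635%
Difference = 52.635 − 54.3185 = -1.6835 pp.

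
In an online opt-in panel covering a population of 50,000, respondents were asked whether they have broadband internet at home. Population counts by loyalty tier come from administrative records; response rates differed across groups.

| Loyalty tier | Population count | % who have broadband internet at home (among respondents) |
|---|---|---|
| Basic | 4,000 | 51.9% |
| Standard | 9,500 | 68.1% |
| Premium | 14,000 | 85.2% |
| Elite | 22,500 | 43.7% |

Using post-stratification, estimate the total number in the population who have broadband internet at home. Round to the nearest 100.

30,300

Estimated count per cell = population count × respondent percentage:
  Basic: 4,000 × 51.9% = 2076
  Standard: 9,500 × 68.1% = 6469.5
  Premium: 14,000 × 85.2% = 11,928
  Elite: 22,500 × 43.7% = 9832.5
Estimated total = 30,306 → 30,300.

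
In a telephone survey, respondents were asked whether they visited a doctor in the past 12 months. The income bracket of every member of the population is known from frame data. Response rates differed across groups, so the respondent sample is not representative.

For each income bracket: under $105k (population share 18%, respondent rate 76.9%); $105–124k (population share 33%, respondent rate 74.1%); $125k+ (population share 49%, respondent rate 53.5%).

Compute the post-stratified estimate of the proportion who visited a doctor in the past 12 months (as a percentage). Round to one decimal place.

64.5%

Weight each group's respondent value by its population share:
  under $105k: 0.18 × 76.9 = 13.842
  $105–124k: 0.33 × 74.1 = 24.453
  $125k+: 0.49 × 53.5 = 26.215
Post-stratified estimate = 64.51 → 64.5%.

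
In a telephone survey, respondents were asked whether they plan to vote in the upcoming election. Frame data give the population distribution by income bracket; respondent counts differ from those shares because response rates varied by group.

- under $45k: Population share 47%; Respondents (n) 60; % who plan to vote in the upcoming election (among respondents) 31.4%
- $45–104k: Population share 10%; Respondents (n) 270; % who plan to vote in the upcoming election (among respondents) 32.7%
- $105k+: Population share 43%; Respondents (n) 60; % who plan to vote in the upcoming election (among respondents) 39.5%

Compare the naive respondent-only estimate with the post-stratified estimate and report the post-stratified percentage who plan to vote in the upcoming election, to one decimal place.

35.0%

Without adjustment, the pooled respondent share is:
  (60/390)×31.4 + (270/390)×32.7 + (60/390)×39.5 = 33.5462%
Post-stratifying to population shares instead:
  0.47×31.4 + 0.1×32.7 + 0.43×39.5 = 35.013%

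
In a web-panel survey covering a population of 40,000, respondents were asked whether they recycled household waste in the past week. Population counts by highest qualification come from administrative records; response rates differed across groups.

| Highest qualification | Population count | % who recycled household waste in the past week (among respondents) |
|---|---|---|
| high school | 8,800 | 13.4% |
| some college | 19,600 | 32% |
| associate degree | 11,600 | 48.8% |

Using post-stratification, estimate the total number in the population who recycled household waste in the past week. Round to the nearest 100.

13,100

Each cell contributes its population count × the respondent rate:
  high school: 8,800 × 13.4% = 1179.2
  some college: 19,600 × 32% = 6272
  associate degree: 11,600 × 48.8% = 5660.8
Estimated total = 13,112 → 13,100.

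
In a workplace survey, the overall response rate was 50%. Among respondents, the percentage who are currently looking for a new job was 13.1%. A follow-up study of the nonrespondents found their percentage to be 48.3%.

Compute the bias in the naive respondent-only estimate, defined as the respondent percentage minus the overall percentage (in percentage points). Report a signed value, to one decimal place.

-17.6 percentage points

Nonresponse fraction = 1 − 0.5 = 0.5.
Bias = (nonresponse fraction) × (respondent percentage − nonrespondent percentage)
     = 0.5 × (13.1 − 48.3) = 0.5 × -35.2 = -17.6.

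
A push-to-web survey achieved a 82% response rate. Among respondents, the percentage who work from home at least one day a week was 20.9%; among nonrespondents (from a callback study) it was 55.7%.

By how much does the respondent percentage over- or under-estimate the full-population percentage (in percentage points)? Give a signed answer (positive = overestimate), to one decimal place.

Nonresponse fraction = 1 − 0.82 = 0.18.
Bias = (nonresponse fraction) × (respondent percentage − nonrespondent percentage)
     = 0.18 × (20.9 − 55.7) = 0.18 × -34.8 = -6.264.

-6.3 percentage points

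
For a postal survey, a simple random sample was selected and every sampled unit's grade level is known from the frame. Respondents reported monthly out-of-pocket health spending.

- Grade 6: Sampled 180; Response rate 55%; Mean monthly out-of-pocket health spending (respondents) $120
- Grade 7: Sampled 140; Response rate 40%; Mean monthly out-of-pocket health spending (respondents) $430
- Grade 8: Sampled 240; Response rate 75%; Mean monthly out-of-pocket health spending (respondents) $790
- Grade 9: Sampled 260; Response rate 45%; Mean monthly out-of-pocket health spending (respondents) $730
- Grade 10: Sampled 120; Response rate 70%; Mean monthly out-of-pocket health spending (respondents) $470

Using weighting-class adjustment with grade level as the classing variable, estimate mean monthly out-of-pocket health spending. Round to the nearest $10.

$550

With weight = n_sampled/n_responded per class, the weighted class total is n_sampled:
  Grade 6: 180 × 120 = 21,600
  Grade 7: 140 × 430 = 60,200
  Grade 8: 240 × 790 = 189,600
  Grade 9: 260 × 730 = 189,800
  Grade 10: 120 × 470 = 56,400
Adjusted estimate = 517,600 / 940 = 550.638 → $550.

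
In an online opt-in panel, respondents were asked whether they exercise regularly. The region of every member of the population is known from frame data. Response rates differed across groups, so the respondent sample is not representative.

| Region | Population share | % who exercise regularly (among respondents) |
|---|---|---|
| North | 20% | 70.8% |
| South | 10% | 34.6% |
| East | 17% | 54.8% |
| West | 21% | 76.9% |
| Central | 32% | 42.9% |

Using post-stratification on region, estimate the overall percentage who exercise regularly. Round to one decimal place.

56.8%

Weight each group's respondent value by its population share:
  North: 0.2 × 70.8 = 14.16
  South: 0.1 × 34.6 = 3.46
  East: 0.17 × 54.8 = 9.316
  West: 0.21 × 76.9 = 16.149
  Central: 0.32 × 42.9 = 13.728
Post-stratified estimate = 56.813 → 56.8%.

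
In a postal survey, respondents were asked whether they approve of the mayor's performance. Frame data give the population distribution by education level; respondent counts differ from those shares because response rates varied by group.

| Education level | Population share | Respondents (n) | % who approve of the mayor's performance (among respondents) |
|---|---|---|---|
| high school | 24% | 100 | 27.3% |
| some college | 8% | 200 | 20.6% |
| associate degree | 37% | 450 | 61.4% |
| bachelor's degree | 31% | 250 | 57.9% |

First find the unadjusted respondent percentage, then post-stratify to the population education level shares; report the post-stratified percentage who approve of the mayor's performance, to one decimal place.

48.9%

Without adjustment, the pooled respondent share is:
  (100/1000)×27.3 + (200/1000)×20.6 + (450/1000)×61.4 + (250/1000)×57.9 = 48.955%
Reweighting by population education level shares:
  0.24×27.3 + 0.08×20.6 + 0.37×61.4 + 0.31×57.9 = 48.867%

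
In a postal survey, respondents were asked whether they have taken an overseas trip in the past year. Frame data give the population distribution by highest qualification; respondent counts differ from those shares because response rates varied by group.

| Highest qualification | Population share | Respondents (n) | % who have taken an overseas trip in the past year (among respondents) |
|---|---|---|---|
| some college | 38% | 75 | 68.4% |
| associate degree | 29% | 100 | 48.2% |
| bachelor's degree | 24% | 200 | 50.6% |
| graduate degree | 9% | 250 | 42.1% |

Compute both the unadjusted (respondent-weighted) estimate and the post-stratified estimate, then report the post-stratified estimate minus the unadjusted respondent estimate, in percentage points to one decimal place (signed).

Naive respondent-only estimate (weights = respondent counts):
  (75/625)×68.4 + (100/625)×48.2 + (200/625)×50.6 + (250/625)×42.1 = 48.952%
Post-stratifying to population shares instead:
  0.38×68.4 + 0.29×48.2 + 0.24×50.6 + 0.09×42.1 = 55.903%
Difference = 55.903 − 48.952 = 6.951 pp.

+7.0 percentage points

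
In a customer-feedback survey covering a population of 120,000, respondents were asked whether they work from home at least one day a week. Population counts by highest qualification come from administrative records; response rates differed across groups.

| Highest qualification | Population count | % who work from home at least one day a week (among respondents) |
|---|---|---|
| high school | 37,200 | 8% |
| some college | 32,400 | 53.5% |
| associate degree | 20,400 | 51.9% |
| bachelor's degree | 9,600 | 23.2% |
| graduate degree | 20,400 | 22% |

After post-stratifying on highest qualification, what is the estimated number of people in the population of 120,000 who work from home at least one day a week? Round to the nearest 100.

Each cell contributes its population count × the respondent rate:
  high school: 37,200 × 8% = 2976
  some college: 32,400 × 53.5% = 17,334
  associate degree: 20,400 × 51.9% = 10587.6
  bachelor's degree: 9,600 × 23.2% = 2227.2
  graduate degree: 20,400 × 22% = 4488
Estimated total = 37612.8 → 37,600.

37,600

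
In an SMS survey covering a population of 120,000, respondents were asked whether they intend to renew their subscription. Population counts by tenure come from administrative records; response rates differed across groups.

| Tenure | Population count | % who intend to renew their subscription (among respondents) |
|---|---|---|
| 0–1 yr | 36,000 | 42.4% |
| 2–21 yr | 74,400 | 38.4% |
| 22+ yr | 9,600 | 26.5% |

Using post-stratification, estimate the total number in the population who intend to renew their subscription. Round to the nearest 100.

46,400

Each cell contributes its population count × the respondent rate:
  0–1 yr: 36,000 × 42.4% = 15,264
  2–21 yr: 74,400 × 38.4% = 28569.6
  22+ yr: 9,600 × 26.5% = 2544
Estimated total = 46377.6 → 46,400.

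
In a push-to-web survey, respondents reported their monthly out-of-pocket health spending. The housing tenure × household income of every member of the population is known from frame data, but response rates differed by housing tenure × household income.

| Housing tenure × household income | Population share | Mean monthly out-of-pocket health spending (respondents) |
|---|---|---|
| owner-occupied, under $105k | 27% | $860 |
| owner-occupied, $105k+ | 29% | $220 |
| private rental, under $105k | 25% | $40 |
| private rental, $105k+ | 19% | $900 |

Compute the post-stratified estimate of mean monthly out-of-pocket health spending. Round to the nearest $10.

$480

Post-stratification weights by population share, not respondent share:
  owner-occupied, under $105k: 0.27 × 860 = 232.2
  owner-occupied, $105k+: 0.29 × 220 = 63.8
  private rental, under $105k: 0.25 × 40 = 10
  private rental, $105k+: 0.19 × 900 = 171
Post-stratified estimate = 477 → $480.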